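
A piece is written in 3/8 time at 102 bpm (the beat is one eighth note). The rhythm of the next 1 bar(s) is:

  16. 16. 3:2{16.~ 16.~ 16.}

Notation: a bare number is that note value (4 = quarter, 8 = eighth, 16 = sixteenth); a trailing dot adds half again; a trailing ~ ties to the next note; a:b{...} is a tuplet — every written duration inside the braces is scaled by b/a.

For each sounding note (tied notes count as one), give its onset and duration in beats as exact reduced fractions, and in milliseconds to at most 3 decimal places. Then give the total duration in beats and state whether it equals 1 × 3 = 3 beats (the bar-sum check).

1) 0.0ms=0b +441.176ms=3/4b
2) 441.176ms=3/4b +441.176ms=3/4b
3) 882.353ms=3/2b +882.353ms=3/2b
Σ=3b of 3 (102bpm 3/8) — PASS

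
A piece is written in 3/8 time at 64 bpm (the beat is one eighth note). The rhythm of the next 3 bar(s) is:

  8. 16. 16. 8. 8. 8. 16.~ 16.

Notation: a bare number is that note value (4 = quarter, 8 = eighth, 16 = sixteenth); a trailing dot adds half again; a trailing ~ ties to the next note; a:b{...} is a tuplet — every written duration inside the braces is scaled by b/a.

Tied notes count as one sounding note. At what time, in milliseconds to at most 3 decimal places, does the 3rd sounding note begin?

note 3 onset = 9/4b = 2109.375ms

1. 0.0ms @ 0 + 1406.25ms (3/2)
2. 1406.25ms @ 3/2 + 703.125ms (3/4)
3. 2109.375ms @ 9/4 + 703.125ms (3/4)
4. 2812.5ms @ 3 + 1406.25ms (3/2)
5. 4218.75ms @ 9/2 + 1406.25ms (3/2)
6. 5625.0ms @ 6 + 1406.25ms (3/2)
7. 7031.25ms @ 15/2 + 1406.25ms (3/2)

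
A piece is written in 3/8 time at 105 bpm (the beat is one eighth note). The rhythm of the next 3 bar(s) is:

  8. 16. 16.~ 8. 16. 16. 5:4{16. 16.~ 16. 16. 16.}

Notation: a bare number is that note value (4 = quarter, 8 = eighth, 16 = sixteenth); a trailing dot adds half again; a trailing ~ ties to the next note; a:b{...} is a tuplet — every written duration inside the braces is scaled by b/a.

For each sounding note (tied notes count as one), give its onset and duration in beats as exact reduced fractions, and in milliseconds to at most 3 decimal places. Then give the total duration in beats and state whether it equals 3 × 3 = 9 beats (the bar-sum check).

1) 0.0ms=0b +857.143ms=3/2b
2) 857.143ms=3/2b +428.571ms=3/4b
3) 1285.714ms=9/4b +1285.714ms=9/4b
4) 2571.429ms=9/2b +428.571ms=3/4b
5) 3000.0ms=21/4b +428.571ms=3/4b
6) 3428.571ms=6b +342.857ms=3/5b
7) 3771.429ms=33/5b +685.714ms=6/5b
8) 4457.143ms=39/5b +342.857ms=3/5b
9) 4800.0ms=42/5b +342.857ms=3/5b
Σ=9b of 9 (105bpm 3/8) — PASS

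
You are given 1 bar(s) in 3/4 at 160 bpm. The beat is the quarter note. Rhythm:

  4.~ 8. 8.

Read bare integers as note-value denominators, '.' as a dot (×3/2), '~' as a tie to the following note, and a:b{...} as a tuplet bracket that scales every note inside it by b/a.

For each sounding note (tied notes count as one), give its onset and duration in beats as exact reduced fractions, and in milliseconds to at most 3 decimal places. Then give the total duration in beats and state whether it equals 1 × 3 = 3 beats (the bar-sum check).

1) 0.0ms=0b +843.75ms=9/4b
2) 843.75ms=9/4b +281.25ms=3/4b
Σ=3b of 3 (160bpm 3/4) — PASS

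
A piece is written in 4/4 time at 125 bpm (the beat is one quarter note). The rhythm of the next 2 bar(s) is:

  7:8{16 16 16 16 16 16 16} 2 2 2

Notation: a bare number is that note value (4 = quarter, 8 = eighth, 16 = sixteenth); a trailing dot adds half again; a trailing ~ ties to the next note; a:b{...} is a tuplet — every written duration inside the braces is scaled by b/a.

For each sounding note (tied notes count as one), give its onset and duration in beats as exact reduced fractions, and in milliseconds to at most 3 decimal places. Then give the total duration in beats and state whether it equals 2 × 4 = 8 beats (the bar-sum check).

1) 0.0ms=0b +137.143ms=2/7b
2) 137.143ms=2/7b +137.143ms=2/7b
3) 274.286ms=4/7b +137.143ms=2/7b
4) 411.429ms=6/7b +137.143ms=2/7b
5) 548.571ms=8/7b +137.143ms=2/7b
6) 685.714ms=10/7b +137.143ms=2/7b
7) 822.857ms=12/7b +137.143ms=2/7b
8) 960.0ms=2b +960.0ms=2b
9) 1920.0ms=4b +960.0ms=2b
10) 2880.0ms=6b +960.0ms=2b
Σ=8b of 8 (125bpm 4/4) — PASS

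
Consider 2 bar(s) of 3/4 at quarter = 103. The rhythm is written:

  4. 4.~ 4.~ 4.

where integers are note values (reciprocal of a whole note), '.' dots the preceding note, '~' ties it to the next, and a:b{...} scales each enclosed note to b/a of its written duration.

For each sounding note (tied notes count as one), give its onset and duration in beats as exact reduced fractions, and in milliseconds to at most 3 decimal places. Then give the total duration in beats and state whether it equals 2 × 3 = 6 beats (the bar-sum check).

1) 0.0ms=0b +873.786ms=3/2b
2) 873.786ms=3/2b +2621.359ms=9/2b
Σ=6b of 6 (103bpm 3/4) — PASS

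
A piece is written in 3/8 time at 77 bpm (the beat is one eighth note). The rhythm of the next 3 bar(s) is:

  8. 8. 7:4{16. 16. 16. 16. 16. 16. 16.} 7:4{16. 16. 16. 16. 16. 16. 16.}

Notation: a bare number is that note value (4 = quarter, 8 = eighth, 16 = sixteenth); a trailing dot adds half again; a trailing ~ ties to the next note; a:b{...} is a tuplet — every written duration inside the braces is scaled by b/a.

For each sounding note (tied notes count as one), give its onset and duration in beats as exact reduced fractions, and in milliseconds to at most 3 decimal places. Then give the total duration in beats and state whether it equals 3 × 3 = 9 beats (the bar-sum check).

1) 0.0ms=0b +1168.831ms=3/2b
2) 1168.831ms=3/2b +1168.831ms=3/2b
3) 2337.662ms=3b +333.952ms=3/7b
4) 2671.614ms=24/7b +333.952ms=3/7b
5) 3005.566ms=27/7b +333.952ms=3/7b
6) 3339.518ms=30/7b +333.952ms=3/7b
7) 3673.469ms=33/7b +333.952ms=3/7b
8) 4007.421ms=36/7b +333.952ms=3/7b
9) 4341.373ms=39/7b +333.952ms=3/7b
10) 4675.325ms=6b +333.952ms=3/7b
11) 5009.276ms=45/7b +333.952ms=3/7b
12) 5343.228ms=48/7b +333.952ms=3/7b
13) 5677.18ms=51/7b +333.952ms=3/7b
14) 6011.132ms=54/7b +333.952ms=3/7b
15) 6345.083ms=57/7b +333.952ms=3/7b
16) 6679.035ms=60/7b +333.952ms=3/7b
Σ=9b of 9 (77bpm 3/8) — PASS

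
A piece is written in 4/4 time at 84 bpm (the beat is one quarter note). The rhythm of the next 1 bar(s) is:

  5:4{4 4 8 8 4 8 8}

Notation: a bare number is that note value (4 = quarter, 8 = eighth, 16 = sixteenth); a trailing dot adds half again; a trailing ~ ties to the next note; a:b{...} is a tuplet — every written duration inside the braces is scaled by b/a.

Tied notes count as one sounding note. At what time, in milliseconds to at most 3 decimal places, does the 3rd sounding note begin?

note 3 onset = 8/5b = 1142.857ms

1. 0.0ms @ 0 + 571.429ms (4/5)
2. 571.429ms @ 4/5 + 571.429ms (4/5)
3. 1142.857ms @ 8/5 + 285.714ms (2/5)
4. 1428.571ms @ 2 + 285.714ms (2/5)
5. 1714.286ms @ 12/5 + 571.429ms (4/5)
6. 2285.714ms @ 16/5 + 285.714ms (2/5)
7. 2571.429ms @ 18/5 + 285.714ms (2/5)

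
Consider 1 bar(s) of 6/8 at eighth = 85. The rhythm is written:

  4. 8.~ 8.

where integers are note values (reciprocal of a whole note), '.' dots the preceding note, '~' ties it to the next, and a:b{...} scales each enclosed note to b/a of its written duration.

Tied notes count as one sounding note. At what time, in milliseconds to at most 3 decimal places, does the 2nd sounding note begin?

note 2 onset = 3b = 2117.647ms

1. 0.0ms @ 0 + 2117.647ms (3)
2. 2117.647ms @ 3 + 2117.647ms (3)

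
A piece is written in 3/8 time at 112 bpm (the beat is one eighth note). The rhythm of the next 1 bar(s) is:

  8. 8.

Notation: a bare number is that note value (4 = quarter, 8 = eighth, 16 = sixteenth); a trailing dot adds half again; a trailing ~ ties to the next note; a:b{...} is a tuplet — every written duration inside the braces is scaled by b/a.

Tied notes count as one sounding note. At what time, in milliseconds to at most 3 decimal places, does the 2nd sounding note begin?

1. 0.0ms @ 0 + 803.571ms (3/2)
2. 803.571ms @ 3/2 + 803.571ms (3/2)

note 2 onset = 3/2b = 803.571ms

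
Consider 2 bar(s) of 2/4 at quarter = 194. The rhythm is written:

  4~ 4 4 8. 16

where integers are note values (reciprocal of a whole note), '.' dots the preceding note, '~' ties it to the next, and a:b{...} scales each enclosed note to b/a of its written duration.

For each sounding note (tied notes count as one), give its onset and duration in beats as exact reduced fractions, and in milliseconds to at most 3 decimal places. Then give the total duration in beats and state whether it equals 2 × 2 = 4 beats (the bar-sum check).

1) 0.0ms=0b +618.557ms=2b
2) 618.557ms=2b +309.278ms=1b
3) 927.835ms=3b +231.959ms=3/4b
4) 1159.794ms=15/4b +77.32ms=1/4b
Σ=4b of 4 (194bpm 2/4) — PASS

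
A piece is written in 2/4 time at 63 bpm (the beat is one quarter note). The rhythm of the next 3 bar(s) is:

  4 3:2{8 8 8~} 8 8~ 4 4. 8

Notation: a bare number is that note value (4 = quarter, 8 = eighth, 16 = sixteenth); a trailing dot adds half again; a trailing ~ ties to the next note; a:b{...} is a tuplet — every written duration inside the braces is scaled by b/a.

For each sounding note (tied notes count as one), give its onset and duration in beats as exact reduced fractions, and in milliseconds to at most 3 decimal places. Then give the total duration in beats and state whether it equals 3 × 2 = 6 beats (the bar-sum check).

1) 0.0ms=0b +952.381ms=1b
2) 952.381ms=1b +317.46ms=1/3b
3) 1269.841ms=4/3b +317.46ms=1/3b
4) 1587.302ms=5/3b +793.651ms=5/6b
5) 2380.952ms=5/2b +1428.571ms=3/2b
6) 3809.524ms=4b +1428.571ms=3/2b
7) 5238.095ms=11/2b +476.19ms=1/2b
Σ=6b of 6 (63bpm 2/4) — PASS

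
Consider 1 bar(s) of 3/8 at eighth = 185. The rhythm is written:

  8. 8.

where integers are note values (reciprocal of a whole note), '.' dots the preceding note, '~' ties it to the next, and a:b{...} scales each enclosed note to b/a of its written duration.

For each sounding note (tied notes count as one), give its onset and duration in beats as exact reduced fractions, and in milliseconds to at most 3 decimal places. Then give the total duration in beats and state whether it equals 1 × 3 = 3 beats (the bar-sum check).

1) 0.0ms=0b +486.486ms=3/2b
2) 486.486ms=3/2b +486.486ms=3/2b
Σ=3b of 3 (185bpm 3/8) — PASS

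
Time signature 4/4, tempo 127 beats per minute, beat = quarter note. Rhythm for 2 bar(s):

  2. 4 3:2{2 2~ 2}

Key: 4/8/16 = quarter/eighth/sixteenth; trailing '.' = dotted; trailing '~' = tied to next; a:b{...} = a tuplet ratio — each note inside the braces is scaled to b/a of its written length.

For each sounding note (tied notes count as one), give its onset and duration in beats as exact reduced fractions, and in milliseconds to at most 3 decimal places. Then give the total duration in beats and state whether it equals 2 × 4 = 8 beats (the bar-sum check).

1) 0.0ms=0b +1417.323ms=3b
2) 1417.323ms=3b +472.441ms=1b
3) 1889.764ms=4b +629.921ms=4/3b
4) 2519.685ms=16/3b +1259.843ms=8/3b
Σ=8b of 8 (127bpm 4/4) — PASS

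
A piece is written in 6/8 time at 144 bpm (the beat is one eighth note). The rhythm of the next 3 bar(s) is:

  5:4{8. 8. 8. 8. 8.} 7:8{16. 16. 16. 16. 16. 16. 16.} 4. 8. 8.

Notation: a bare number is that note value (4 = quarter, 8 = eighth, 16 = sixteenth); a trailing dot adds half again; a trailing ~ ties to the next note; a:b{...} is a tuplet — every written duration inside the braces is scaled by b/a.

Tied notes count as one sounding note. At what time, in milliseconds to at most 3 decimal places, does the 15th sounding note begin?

note 15 onset = 33/2b = 6875.0ms

1. 0.0ms @ 0 + 500.0ms (6/5)
2. 500.0ms @ 6/5 + 500.0ms (6/5)
3. 1000.0ms @ 12/5 + 500.0ms (6/5)
4. 1500.0ms @ 18/5 + 500.0ms (6/5)
5. 2000.0ms @ 24/5 + 500.0ms (6/5)
6. 2500.0ms @ 6 + 357.143ms (6/7)
7. 2857.143ms @ 48/7 + 357.143ms (6/7)
8. 3214.286ms @ 54/7 + 357.143ms (6/7)
9. 3571.429ms @ 60/7 + 357.143ms (6/7)
10. 3928.571ms @ 66/7 + 357.143ms (6/7)
11. 4285.714ms @ 72/7 + 357.143ms (6/7)
12. 4642.857ms @ 78/7 + 357.143ms (6/7)
13. 5000.0ms @ 12 + 1250.0ms (3)
14. 6250.0ms @ 15 + 625.0ms (3/2)
15. 6875.0ms @ 33/2 + 625.0ms (3/2)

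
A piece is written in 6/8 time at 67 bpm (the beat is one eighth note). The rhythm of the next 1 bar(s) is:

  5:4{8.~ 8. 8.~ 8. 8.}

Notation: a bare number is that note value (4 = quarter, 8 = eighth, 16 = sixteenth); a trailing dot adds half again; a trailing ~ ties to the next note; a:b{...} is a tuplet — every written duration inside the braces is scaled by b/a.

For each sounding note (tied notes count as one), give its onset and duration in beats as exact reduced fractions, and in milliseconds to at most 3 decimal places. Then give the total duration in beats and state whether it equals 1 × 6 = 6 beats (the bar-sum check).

1) 0.0ms=0b +2149.254ms=12/5b
2) 2149.254ms=12/5b +2149.254ms=12/5b
3) 4298.507ms=24/5b +1074.627ms=6/5b
Σ=6b of 6 (67bpm 6/8) — PASS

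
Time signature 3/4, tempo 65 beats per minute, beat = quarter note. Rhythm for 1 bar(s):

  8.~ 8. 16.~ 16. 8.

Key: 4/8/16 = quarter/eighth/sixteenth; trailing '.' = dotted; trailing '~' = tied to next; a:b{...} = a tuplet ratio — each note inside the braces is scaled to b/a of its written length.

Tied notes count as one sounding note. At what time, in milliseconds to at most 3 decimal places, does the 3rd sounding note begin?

1. 0.0ms @ 0 + 1384.615ms (3/2)
2. 1384.615ms @ 3/2 + 692.308ms (3/4)
3. 2076.923ms @ 9/4 + 692.308ms (3/4)

note 3 onset = 9/4b = 2076.923ms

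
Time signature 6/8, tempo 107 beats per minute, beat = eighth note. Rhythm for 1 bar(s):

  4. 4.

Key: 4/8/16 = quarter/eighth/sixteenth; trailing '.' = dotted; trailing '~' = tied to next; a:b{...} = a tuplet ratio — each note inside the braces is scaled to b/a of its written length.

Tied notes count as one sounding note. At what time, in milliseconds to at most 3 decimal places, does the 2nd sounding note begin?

note 2 onset = 3b = 1682.243ms

1. 0.0ms @ 0 + 1682.243ms (3)
2. 1682.243ms @ 3 + 1682.243ms (3)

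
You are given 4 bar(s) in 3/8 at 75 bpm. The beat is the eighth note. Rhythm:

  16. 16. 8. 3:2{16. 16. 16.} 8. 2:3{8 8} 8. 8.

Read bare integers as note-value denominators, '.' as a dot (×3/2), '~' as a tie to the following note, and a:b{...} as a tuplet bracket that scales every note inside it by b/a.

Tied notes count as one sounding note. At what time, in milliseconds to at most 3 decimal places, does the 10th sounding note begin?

1. 0.0ms @ 0 + 600.0ms (3/4)
2. 600.0ms @ 3/4 + 600.0ms (3/4)
3. 1200.0ms @ 3/2 + 1200.0ms (3/2)
4. 2400.0ms @ 3 + 400.0ms (1/2)
5. 2800.0ms @ 7/2 + 400.0ms (1/2)
6. 3200.0ms @ 4 + 400.0ms (1/2)
7. 3600.0ms @ 9/2 + 1200.0ms (3/2)
8. 4800.0ms @ 6 + 1200.0ms (3/2)
9. 6000.0ms @ 15/2 + 1200.0ms (3/2)
10. 7200.0ms @ 9 + 1200.0ms (3/2)
11. 8400.0ms @ 21/2 + 1200.0ms (3/2)

note 10 onset = 9b = 7200.0ms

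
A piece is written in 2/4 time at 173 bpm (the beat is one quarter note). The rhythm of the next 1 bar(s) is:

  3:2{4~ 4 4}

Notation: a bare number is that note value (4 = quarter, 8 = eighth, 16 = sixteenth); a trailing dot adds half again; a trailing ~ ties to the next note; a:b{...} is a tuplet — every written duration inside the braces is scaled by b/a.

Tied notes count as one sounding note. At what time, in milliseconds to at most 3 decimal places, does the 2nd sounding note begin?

note 2 onset = 4/3b = 462.428ms

1. 0.0ms @ 0 + 462.428ms (4/3)
2. 462.428ms @ 4/3 + 231.214ms (2/3)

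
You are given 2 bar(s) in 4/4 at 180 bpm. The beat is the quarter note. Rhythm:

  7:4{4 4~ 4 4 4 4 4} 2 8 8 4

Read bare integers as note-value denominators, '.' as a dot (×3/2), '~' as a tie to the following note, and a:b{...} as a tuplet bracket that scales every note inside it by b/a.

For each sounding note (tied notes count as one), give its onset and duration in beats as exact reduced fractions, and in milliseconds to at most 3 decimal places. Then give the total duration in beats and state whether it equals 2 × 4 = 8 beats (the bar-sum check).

1) 0.0ms=0b +190.476ms=4/7b
2) 190.476ms=4/7b +380.952ms=8/7b
3) 571.429ms=12/7b +190.476ms=4/7b
4) 761.905ms=16/7b +190.476ms=4/7b
5) 952.381ms=20/7b +190.476ms=4/7b
6) 1142.857ms=24/7b +190.476ms=4/7b
7) 1333.333ms=4b +666.667ms=2b
8) 2000.0ms=6b +166.667ms=1/2b
9) 2166.667ms=13/2b +166.667ms=1/2b
10) 2333.333ms=7b +333.333ms=1b
Σ=8b of 8 (180bpm 4/4) — PASS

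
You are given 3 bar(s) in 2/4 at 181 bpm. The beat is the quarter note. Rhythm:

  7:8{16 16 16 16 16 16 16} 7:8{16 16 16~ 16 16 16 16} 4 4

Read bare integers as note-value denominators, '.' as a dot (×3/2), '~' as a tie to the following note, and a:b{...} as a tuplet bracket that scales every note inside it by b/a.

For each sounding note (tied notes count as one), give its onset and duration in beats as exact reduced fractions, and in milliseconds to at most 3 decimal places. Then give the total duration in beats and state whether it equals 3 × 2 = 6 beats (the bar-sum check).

1) 0.0ms=0b +94.712ms=2/7b
2) 94.712ms=2/7b +94.712ms=2/7b
3) 189.424ms=4/7b +94.712ms=2/7b
4) 284.136ms=6/7b +94.712ms=2/7b
5) 378.848ms=8/7b +94.712ms=2/7b
6) 473.56ms=10/7b +94.712ms=2/7b
7) 568.272ms=12/7b +94.712ms=2/7b
8) 662.983ms=2b +94.712ms=2/7b
9) 757.695ms=16/7b +94.712ms=2/7b
10) 852.407ms=18/7b +189.424ms=4/7b
11) 1041.831ms=22/7b +94.712ms=2/7b
12) 1136.543ms=24/7b +94.712ms=2/7b
13) 1231.255ms=26/7b +94.712ms=2/7b
14) 1325.967ms=4b +331.492ms=1b
15) 1657.459ms=5b +331.492ms=1b
Σ=6b of 6 (181bpm 2/4) — PASS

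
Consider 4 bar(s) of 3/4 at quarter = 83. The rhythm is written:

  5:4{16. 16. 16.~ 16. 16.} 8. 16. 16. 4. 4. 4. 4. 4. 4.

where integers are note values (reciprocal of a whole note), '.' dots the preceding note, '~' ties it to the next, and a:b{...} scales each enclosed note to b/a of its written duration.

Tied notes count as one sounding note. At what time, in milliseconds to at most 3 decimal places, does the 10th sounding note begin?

note 10 onset = 6b = 4337.349ms

1. 0.0ms @ 0 + 216.867ms (3/10)
2. 216.867ms @ 3/10 + 216.867ms (3/10)
3. 433.735ms @ 3/5 + 433.735ms (3/5)
4. 867.47ms @ 6/5 + 216.867ms (3/10)
5. 1084.337ms @ 3/2 + 542.169ms (3/4)
6. 1626.506ms @ 9/4 + 271.084ms (3/8)
7. 1897.59ms @ 21/8 + 271.084ms (3/8)
8. 2168.675ms @ 3 + 1084.337ms (3/2)
9. 3253.012ms @ 9/2 + 1084.337ms (3/2)
10. 4337.349ms @ 6 + 1084.337ms (3/2)
11. 5421.687ms @ 15/2 + 1084.337ms (3/2)
12. 6506.024ms @ 9 + 1084.337ms (3/2)
13. 7590.361ms @ 21/2 + 1084.337ms (3/2)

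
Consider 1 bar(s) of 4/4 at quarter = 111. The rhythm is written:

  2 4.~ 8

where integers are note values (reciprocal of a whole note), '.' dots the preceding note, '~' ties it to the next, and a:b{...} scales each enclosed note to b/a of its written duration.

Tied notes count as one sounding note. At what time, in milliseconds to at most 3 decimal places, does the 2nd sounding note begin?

note 2 onset = 2b = 1081.081ms

1. 0.0ms @ 0 + 1081.081ms (2)
2. 1081.081ms @ 2 + 1081.081ms (2)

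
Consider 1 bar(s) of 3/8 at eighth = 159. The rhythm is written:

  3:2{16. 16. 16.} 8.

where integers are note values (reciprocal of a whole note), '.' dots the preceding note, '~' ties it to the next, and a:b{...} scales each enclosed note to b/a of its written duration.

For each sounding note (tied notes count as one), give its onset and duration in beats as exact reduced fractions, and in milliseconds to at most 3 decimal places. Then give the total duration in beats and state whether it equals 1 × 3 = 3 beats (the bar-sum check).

1) 0.0ms=0b +188.679ms=1/2b
2) 188.679ms=1/2b +188.679ms=1/2b
3) 377.358ms=1b +188.679ms=1/2b
4) 566.038ms=3/2b +566.038ms=3/2b
Σ=3b of 3 (159bpm 3/8) — PASS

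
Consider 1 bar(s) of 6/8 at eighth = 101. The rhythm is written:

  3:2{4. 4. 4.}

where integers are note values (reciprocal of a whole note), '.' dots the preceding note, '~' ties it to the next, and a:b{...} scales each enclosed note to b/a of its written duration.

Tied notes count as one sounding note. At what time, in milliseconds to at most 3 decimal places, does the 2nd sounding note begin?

1. 0.0ms @ 0 + 1188.119ms (2)
2. 1188.119ms @ 2 + 1188.119ms (2)
3. 2376.238ms @ 4 + 1188.119ms (2)

note 2 onset = 2b = 1188.119ms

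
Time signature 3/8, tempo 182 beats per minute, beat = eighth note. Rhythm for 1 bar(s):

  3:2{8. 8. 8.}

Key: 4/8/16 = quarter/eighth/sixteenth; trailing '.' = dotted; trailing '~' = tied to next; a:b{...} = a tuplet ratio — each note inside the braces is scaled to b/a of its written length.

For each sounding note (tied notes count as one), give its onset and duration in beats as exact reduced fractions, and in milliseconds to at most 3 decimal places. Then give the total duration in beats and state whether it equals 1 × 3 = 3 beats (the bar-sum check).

1) 0.0ms=0b +329.67ms=1b
2) 329.67ms=1b +329.67ms=1b
3) 659.341ms=2b +329.67ms=1b
Σ=3b of 3 (182bpm 3/8) — PASS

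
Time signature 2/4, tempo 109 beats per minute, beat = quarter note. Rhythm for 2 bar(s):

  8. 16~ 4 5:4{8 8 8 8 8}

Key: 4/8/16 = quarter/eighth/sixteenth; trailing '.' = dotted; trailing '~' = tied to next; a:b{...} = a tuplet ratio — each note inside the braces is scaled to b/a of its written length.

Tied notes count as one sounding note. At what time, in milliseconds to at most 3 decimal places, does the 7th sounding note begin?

note 7 onset = 18/5b = 1981.651ms

1. 0.0ms @ 0 + 412.844ms (3/4)
2. 412.844ms @ 3/4 + 688.073ms (5/4)
3. 1100.917ms @ 2 + 220.183ms (2/5)
4. 1321.101ms @ 12/5 + 220.183ms (2/5)
5. 1541.284ms @ 14/5 + 220.183ms (2/5)
6. 1761.468ms @ 16/5 + 220.183ms (2/5)
7. 1981.651ms @ 18/5 + 220.183ms (2/5)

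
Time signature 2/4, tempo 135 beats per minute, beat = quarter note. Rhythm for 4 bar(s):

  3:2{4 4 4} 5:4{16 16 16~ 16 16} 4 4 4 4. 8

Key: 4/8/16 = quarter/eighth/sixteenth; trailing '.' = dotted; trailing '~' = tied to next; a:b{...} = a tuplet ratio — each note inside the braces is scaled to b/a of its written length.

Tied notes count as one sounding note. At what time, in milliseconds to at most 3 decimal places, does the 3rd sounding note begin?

note 3 onset = 4/3b = 592.593ms

1. 0.0ms @ 0 + 296.296ms (2/3)
2. 296.296ms @ 2/3 + 296.296ms (2/3)
3. 592.593ms @ 4/3 + 296.296ms (2/3)
4. 888.889ms @ 2 + 88.889ms (1/5)
5. 977.778ms @ 11/5 + 88.889ms (1/5)
6. 1066.667ms @ 12/5 + 177.778ms (2/5)
7. 1244.444ms @ 14/5 + 88.889ms (1/5)
8. 1333.333ms @ 3 + 444.444ms (1)
9. 1777.778ms @ 4 + 444.444ms (1)
10. 2222.222ms @ 5 + 444.444ms (1)
11. 2666.667ms @ 6 + 666.667ms (3/2)
12. 3333.333ms @ 15/2 + 222.222ms (1/2)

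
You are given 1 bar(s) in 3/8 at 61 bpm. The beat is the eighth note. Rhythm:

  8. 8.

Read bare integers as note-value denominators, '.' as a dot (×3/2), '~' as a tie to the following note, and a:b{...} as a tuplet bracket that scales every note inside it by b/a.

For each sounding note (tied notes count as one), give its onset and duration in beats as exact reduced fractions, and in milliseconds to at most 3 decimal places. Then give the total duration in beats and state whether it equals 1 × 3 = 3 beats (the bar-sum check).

1) 0.0ms=0b +1475.41ms=3/2b
2) 1475.41ms=3/2b +1475.41ms=3/2b
Σ=3b of 3 (61bpm 3/8) — PASS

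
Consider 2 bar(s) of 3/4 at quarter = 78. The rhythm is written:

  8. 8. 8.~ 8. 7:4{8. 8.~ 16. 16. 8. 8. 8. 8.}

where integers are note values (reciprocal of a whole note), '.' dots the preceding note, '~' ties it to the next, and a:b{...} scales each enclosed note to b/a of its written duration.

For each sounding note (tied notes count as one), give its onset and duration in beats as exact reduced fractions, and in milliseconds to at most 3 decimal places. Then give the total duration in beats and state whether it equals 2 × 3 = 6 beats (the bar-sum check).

1) 0.0ms=0b +576.923ms=3/4b
2) 576.923ms=3/4b +576.923ms=3/4b
3) 1153.846ms=3/2b +1153.846ms=3/2b
4) 2307.692ms=3b +329.67ms=3/7b
5) 2637.363ms=24/7b +494.505ms=9/14b
6) 3131.868ms=57/14b +164.835ms=3/14b
7) 3296.703ms=30/7b +329.67ms=3/7b
8) 3626.374ms=33/7b +329.67ms=3/7b
9) 3956.044ms=36/7b +329.67ms=3/7b
10) 4285.714ms=39/7b +329.67ms=3/7b
Σ=6b of 6 (78bpm 3/4) — PASS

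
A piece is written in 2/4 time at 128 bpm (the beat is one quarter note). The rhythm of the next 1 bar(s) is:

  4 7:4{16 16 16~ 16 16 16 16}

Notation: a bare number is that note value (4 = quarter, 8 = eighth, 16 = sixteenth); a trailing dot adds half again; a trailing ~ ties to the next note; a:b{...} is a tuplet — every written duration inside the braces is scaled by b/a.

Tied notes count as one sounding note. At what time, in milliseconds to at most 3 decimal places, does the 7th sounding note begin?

note 7 onset = 13/7b = 870.536ms

1. 0.0ms @ 0 + 468.75ms (1)
2. 468.75ms @ 1 + 66.964ms (1/7)
3. 535.714ms @ 8/7 + 66.964ms (1/7)
4. 602.679ms @ 9/7 + 133.929ms (2/7)
5. 736.607ms @ 11/7 + 66.964ms (1/7)
6. 803.571ms @ 12/7 + 66.964ms (1/7)
7. 870.536ms @ 13/7 + 66.964ms (1/7)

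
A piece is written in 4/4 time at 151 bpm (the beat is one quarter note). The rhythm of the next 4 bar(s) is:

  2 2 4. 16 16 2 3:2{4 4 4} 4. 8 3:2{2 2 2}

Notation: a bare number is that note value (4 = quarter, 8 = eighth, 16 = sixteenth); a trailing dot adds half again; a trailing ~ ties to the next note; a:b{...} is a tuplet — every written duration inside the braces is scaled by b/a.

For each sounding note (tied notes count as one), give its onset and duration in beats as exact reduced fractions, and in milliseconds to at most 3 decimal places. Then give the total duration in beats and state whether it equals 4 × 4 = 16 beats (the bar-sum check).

1) 0.0ms=0b +794.702ms=2b
2) 794.702ms=2b +794.702ms=2b
3) 1589.404ms=4b +596.026ms=3/2b
4) 2185.43ms=11/2b +99.338ms=1/4b
5) 2284.768ms=23/4b +99.338ms=1/4b
6) 2384.106ms=6b +794.702ms=2b
7) 3178.808ms=8b +264.901ms=2/3b
8) 3443.709ms=26/3b +264.901ms=2/3b
9) 3708.609ms=28/3b +264.901ms=2/3b
10) 3973.51ms=10b +596.026ms=3/2b
11) 4569.536ms=23/2b +198.675ms=1/2b
12) 4768.212ms=12b +529.801ms=4/3b
13) 5298.013ms=40/3b +529.801ms=4/3b
14) 5827.815ms=44/3b +529.801ms=4/3b
Σ=16b of 16 (151bpm 4/4) — PASS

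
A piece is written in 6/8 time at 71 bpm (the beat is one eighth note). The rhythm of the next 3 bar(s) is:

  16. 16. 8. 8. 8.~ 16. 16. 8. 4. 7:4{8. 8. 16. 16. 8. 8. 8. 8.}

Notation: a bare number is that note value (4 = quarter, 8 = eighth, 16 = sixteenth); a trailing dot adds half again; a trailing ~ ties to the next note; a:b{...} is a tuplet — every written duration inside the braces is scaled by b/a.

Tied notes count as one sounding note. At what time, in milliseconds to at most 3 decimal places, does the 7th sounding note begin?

note 7 onset = 15/2b = 6338.028ms

1. 0.0ms @ 0 + 633.803ms (3/4)
2. 633.803ms @ 3/4 + 633.803ms (3/4)
3. 1267.606ms @ 3/2 + 1267.606ms (3/2)
4. 2535.211ms @ 3 + 1267.606ms (3/2)
5. 3802.817ms @ 9/2 + 1901.408ms (9/4)
6. 5704.225ms @ 27/4 + 633.803ms (3/4)
7. 6338.028ms @ 15/2 + 1267.606ms (3/2)
8. 7605.634ms @ 9 + 2535.211ms (3)
9. 10140.845ms @ 12 + 724.346ms (6/7)
10. 10865.191ms @ 90/7 + 724.346ms (6/7)
11. 11589.537ms @ 96/7 + 362.173ms (3/7)
12. 11951.71ms @ 99/7 + 362.173ms (3/7)
13. 12313.883ms @ 102/7 + 724.346ms (6/7)
14. 13038.229ms @ 108/7 + 724.346ms (6/7)
15. 13762.575ms @ 114/7 + 724.346ms (6/7)
16. 14486.922ms @ 120/7 + 724.346ms (6/7)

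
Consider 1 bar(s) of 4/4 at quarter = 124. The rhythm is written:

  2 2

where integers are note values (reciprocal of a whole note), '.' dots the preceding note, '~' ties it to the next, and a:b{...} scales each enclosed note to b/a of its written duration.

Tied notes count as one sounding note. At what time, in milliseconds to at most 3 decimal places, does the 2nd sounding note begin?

note 2 onset = 2b = 967.742ms

1. 0.0ms @ 0 + 967.742ms (2)
2. 967.742ms @ 2 + 967.742ms (2)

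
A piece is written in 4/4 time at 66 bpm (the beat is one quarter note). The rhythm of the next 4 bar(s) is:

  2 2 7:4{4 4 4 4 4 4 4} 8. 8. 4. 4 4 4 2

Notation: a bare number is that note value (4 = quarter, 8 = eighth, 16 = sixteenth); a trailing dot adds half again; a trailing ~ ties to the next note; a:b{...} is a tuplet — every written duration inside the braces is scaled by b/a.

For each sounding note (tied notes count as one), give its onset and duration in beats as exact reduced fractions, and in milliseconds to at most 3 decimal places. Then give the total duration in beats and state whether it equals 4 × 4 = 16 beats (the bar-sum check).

1) 0.0ms=0b +1818.182ms=2b
2) 1818.182ms=2b +1818.182ms=2b
3) 3636.364ms=4b +519.481ms=4/7b
4) 4155.844ms=32/7b +519.481ms=4/7b
5) 4675.325ms=36/7b +519.481ms=4/7b
6) 5194.805ms=40/7b +519.481ms=4/7b
7) 5714.286ms=44/7b +519.481ms=4/7b
8) 6233.766ms=48/7b +519.481ms=4/7b
9) 6753.247ms=52/7b +519.481ms=4/7b
10) 7272.727ms=8b +681.818ms=3/4b
11) 7954.545ms=35/4b +681.818ms=3/4b
12) 8636.364ms=19/2b +1363.636ms=3/2b
13) 10000.0ms=11b +909.091ms=1b
14) 10909.091ms=12b +909.091ms=1b
15) 11818.182ms=13b +909.091ms=1b
16) 12727.273ms=14b +1818.182ms=2b
Σ=16b of 16 (66bpm 4/4) — PASS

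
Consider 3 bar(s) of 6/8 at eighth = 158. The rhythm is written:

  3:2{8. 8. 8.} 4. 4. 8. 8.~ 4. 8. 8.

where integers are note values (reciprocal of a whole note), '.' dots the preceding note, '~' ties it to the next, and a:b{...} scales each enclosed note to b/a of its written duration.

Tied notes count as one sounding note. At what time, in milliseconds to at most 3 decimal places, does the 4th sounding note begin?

1. 0.0ms @ 0 + 379.747ms (1)
2. 379.747ms @ 1 + 379.747ms (1)
3. 759.494ms @ 2 + 379.747ms (1)
4. 1139.241ms @ 3 + 1139.241ms (3)
5. 2278.481ms @ 6 + 1139.241ms (3)
6. 3417.722ms @ 9 + 569.62ms (3/2)
7. 3987.342ms @ 21/2 + 1708.861ms (9/2)
8. 5696.203ms @ 15 + 569.62ms (3/2)
9. 6265.823ms @ 33/2 + 569.62ms (3/2)

note 4 onset = 3b = 1139.241ms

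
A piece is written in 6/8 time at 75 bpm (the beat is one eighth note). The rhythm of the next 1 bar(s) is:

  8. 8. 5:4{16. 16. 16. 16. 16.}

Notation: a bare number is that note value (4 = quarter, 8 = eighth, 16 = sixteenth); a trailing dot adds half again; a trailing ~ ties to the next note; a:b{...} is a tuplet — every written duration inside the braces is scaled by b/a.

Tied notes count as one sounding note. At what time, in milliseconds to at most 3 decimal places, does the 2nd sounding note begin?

note 2 onset = 3/2b = 1200.0ms

1. 0.0ms @ 0 + 1200.0ms (3/2)
2. 1200.0ms @ 3/2 + 1200.0ms (3/2)
3. 2400.0ms @ 3 + 480.0ms (3/5)
4. 2880.0ms @ 18/5 + 480.0ms (3/5)
5. 3360.0ms @ 21/5 + 480.0ms (3/5)
6. 3840.0ms @ 24/5 + 480.0ms (3/5)
7. 4320.0ms @ 27/5 + 480.0ms (3/5)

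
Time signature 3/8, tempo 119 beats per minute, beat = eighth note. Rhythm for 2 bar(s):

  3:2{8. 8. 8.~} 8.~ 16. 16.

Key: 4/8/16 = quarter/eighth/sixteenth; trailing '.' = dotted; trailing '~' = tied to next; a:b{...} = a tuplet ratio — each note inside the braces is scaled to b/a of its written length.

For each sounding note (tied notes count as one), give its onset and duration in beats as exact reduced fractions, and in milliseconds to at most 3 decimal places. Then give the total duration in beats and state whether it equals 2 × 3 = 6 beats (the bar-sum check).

1) 0.0ms=0b +504.202ms=1b
2) 504.202ms=1b +504.202ms=1b
3) 1008.403ms=2b +1638.655ms=13/4b
4) 2647.059ms=21/4b +378.151ms=3/4b
Σ=6b of 6 (119bpm 3/8) — PASS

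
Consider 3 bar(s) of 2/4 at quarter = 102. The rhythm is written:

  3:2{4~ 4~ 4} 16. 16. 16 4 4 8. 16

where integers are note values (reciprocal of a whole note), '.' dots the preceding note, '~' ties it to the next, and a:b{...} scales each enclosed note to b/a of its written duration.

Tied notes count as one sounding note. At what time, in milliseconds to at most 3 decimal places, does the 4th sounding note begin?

note 4 onset = 11/4b = 1617.647ms

1. 0.0ms @ 0 + 1176.471ms (2)
2. 1176.471ms @ 2 + 220.588ms (3/8)
3. 1397.059ms @ 19/8 + 220.588ms (3/8)
4. 1617.647ms @ 11/4 + 147.059ms (1/4)
5. 1764.706ms @ 3 + 588.235ms (1)
6. 2352.941ms @ 4 + 588.235ms (1)
7. 2941.176ms @ 5 + 441.176ms (3/4)
8. 3382.353ms @ 23/4 + 147.059ms (1/4)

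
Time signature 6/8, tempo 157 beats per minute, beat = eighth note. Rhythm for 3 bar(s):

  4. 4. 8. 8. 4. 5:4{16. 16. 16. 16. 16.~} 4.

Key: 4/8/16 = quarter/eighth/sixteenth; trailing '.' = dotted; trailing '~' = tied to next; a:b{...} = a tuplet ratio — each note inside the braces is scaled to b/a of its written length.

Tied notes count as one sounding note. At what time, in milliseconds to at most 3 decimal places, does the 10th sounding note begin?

note 10 onset = 72/5b = 5503.185ms

1. 0.0ms @ 0 + 1146.497ms (3)
2. 1146.497ms @ 3 + 1146.497ms (3)
3. 2292.994ms @ 6 + 573.248ms (3/2)
4. 2866.242ms @ 15/2 + 573.248ms (3/2)
5. 3439.49ms @ 9 + 1146.497ms (3)
6. 4585.987ms @ 12 + 229.299ms (3/5)
7. 4815.287ms @ 63/5 + 229.299ms (3/5)
8. 5044.586ms @ 66/5 + 229.299ms (3/5)
9. 5273.885ms @ 69/5 + 229.299ms (3/5)
10. 5503.185ms @ 72/5 + 1375.796ms (18/5)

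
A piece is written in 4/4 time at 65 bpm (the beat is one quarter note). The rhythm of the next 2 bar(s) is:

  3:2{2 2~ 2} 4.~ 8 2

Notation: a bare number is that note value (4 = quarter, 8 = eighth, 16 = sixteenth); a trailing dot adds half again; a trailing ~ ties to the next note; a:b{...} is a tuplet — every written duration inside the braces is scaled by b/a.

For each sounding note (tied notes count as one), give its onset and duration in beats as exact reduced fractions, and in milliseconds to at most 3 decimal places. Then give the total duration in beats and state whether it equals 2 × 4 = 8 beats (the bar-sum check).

1) 0.0ms=0b +1230.769ms=4/3b
2) 1230.769ms=4/3b +2461.538ms=8/3b
3) 3692.308ms=4b +1846.154ms=2b
4) 5538.462ms=6b +1846.154ms=2b
Σ=8b of 8 (65bpm 4/4) — PASS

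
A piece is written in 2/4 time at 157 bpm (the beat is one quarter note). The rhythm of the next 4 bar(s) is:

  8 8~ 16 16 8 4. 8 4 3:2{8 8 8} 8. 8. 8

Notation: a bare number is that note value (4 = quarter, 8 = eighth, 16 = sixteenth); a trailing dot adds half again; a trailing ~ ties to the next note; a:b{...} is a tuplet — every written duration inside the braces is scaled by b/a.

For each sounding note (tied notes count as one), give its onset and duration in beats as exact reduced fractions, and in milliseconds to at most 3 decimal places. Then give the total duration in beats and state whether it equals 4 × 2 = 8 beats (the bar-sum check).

1) 0.0ms=0b +191.083ms=1/2b
2) 191.083ms=1/2b +286.624ms=3/4b
3) 477.707ms=5/4b +95.541ms=1/4b
4) 573.248ms=3/2b +191.083ms=1/2b
5) 764.331ms=2b +573.248ms=3/2b
6) 1337.58ms=7/2b +191.083ms=1/2b
7) 1528.662ms=4b +382.166ms=1b
8) 1910.828ms=5b +127.389ms=1/3b
9) 2038.217ms=16/3b +127.389ms=1/3b
10) 2165.605ms=17/3b +127.389ms=1/3b
11) 2292.994ms=6b +286.624ms=3/4b
12) 2579.618ms=27/4b +286.624ms=3/4b
13) 2866.242ms=15/2b +191.083ms=1/2b
Σ=8b of 8 (157bpm 2/4) — PASS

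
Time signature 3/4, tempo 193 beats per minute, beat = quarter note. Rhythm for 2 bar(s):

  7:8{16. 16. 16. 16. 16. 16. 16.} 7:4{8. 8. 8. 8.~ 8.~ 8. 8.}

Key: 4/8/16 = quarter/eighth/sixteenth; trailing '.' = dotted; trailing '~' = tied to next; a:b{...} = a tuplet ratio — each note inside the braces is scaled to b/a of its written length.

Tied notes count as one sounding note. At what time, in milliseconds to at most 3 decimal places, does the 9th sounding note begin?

1. 0.0ms @ 0 + 133.235ms (3/7)
2. 133.235ms @ 3/7 + 133.235ms (3/7)
3. 266.469ms @ 6/7 + 133.235ms (3/7)
4. 399.704ms @ 9/7 + 133.235ms (3/7)
5. 532.939ms @ 12/7 + 133.235ms (3/7)
6. 666.173ms @ 15/7 + 133.235ms (3/7)
7. 799.408ms @ 18/7 + 133.235ms (3/7)
8. 932.642ms @ 3 + 133.235ms (3/7)
9. 1065.877ms @ 24/7 + 133.235ms (3/7)
10. 1199.112ms @ 27/7 + 133.235ms (3/7)
11. 1332.346ms @ 30/7 + 399.704ms (9/7)
12. 1732.05ms @ 39/7 + 133.235ms (3/7)

note 9 onset = 24/7b = 1065.877ms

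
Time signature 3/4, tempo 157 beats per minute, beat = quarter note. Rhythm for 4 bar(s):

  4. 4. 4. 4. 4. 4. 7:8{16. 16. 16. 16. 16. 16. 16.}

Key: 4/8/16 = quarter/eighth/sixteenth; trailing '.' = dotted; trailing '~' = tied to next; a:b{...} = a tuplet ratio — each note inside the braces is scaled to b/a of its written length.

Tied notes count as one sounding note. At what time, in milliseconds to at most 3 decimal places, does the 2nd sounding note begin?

note 2 onset = 3/2b = 573.248ms

1. 0.0ms @ 0 + 573.248ms (3/2)
2. 573.248ms @ 3/2 + 573.248ms (3/2)
3. 1146.497ms @ 3 + 573.248ms (3/2)
4. 1719.745ms @ 9/2 + 573.248ms (3/2)
5. 2292.994ms @ 6 + 573.248ms (3/2)
6. 2866.242ms @ 15/2 + 573.248ms (3/2)
7. 3439.49ms @ 9 + 163.785ms (3/7)
8. 3603.276ms @ 66/7 + 163.785ms (3/7)
9. 3767.061ms @ 69/7 + 163.785ms (3/7)
10. 3930.846ms @ 72/7 + 163.785ms (3/7)
11. 4094.631ms @ 75/7 + 163.785ms (3/7)
12. 4258.417ms @ 78/7 + 163.785ms (3/7)
13. 4422.202ms @ 81/7 + 163.785ms (3/7)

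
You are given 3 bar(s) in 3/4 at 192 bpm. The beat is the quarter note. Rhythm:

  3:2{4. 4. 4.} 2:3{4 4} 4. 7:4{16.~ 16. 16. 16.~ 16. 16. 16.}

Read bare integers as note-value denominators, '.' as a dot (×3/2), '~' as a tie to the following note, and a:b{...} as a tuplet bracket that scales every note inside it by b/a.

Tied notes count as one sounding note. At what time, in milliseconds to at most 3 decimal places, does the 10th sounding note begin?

1. 0.0ms @ 0 + 312.5ms (1)
2. 312.5ms @ 1 + 312.5ms (1)
3. 625.0ms @ 2 + 312.5ms (1)
4. 937.5ms @ 3 + 468.75ms (3/2)
5. 1406.25ms @ 9/2 + 468.75ms (3/2)
6. 1875.0ms @ 6 + 468.75ms (3/2)
7. 2343.75ms @ 15/2 + 133.929ms (3/7)
8. 2477.679ms @ 111/14 + 66.964ms (3/14)
9. 2544.643ms @ 57/7 + 133.929ms (3/7)
10. 2678.571ms @ 60/7 + 66.964ms (3/14)
11. 2745.536ms @ 123/14 + 66.964ms (3/14)

note 10 onset = 60/7b = 2678.571ms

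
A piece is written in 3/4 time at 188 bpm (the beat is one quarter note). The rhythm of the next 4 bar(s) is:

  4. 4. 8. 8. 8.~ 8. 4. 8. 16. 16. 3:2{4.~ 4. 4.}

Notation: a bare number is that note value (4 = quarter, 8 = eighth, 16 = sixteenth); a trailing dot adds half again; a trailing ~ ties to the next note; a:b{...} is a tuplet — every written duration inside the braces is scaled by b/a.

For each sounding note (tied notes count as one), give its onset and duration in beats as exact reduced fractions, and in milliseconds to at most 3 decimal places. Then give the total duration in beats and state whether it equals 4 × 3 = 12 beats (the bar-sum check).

1) 0.0ms=0b +478.723ms=3/2b
2) 478.723ms=3/2b +478.723ms=3/2b
3) 957.447ms=3b +239.362ms=3/4b
4) 1196.809ms=15/4b +239.362ms=3/4b
5) 1436.17ms=9/2b +478.723ms=3/2b
6) 1914.894ms=6b +478.723ms=3/2b
7) 2393.617ms=15/2b +239.362ms=3/4b
8) 2632.979ms=33/4b +119.681ms=3/8b
9) 2752.66ms=69/8b +119.681ms=3/8b
10) 2872.34ms=9b +638.298ms=2b
11) 3510.638ms=11b +319.149ms=1b
Σ=12b of 12 (188bpm 3/4) — PASS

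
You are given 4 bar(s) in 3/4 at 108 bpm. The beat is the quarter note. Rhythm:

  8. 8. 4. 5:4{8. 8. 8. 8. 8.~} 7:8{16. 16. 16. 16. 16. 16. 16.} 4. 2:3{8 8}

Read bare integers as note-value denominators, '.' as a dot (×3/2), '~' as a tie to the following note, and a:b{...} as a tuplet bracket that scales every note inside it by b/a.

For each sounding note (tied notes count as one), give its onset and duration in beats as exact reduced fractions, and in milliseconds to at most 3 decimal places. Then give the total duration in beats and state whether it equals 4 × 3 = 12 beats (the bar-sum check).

1) 0.0ms=0b +416.667ms=3/4b
2) 416.667ms=3/4b +416.667ms=3/4b
3) 833.333ms=3/2b +833.333ms=3/2b
4) 1666.667ms=3b +333.333ms=3/5b
5) 2000.0ms=18/5b +333.333ms=3/5b
6) 2333.333ms=21/5b +333.333ms=3/5b
7) 2666.667ms=24/5b +333.333ms=3/5b
8) 3000.0ms=27/5b +571.429ms=36/35b
9) 3571.429ms=45/7b +238.095ms=3/7b
10) 3809.524ms=48/7b +238.095ms=3/7b
11) 4047.619ms=51/7b +238.095ms=3/7b
12) 4285.714ms=54/7b +238.095ms=3/7b
13) 4523.81ms=57/7b +238.095ms=3/7b
14) 4761.905ms=60/7b +238.095ms=3/7b
15) 5000.0ms=9b +833.333ms=3/2b
16) 5833.333ms=21/2b +416.667ms=3/4b
17) 6250.0ms=45/4b +416.667ms=3/4b
Σ=12b of 12 (108bpm 3/4) — PASS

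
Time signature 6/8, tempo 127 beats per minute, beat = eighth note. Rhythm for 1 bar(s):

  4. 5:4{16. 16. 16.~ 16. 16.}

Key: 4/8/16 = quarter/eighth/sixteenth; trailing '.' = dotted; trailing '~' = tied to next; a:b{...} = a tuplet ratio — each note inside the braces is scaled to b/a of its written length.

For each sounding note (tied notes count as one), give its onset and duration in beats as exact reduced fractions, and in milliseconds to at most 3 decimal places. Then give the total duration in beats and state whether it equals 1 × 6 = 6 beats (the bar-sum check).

1) 0.0ms=0b +1417.323ms=3b
2) 1417.323ms=3b +283.465ms=3/5b
3) 1700.787ms=18/5b +283.465ms=3/5b
4) 1984.252ms=21/5b +566.929ms=6/5b
5) 2551.181ms=27/5b +283.465ms=3/5b
Σ=6b of 6 (127bpm 6/8) — PASS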